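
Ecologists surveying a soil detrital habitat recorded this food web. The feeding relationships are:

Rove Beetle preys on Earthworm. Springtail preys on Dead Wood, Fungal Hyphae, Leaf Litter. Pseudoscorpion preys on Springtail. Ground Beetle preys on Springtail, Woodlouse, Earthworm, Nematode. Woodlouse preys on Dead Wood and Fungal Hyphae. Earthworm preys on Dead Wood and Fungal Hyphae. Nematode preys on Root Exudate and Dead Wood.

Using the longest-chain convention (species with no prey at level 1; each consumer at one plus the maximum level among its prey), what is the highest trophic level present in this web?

Basal resources (level 1): Fungal Hyphae, Root Exudate, Dead Wood, Leaf Litter.
Fungal Hyphae → Woodlouse → Ground Beetle gives Ground Beetle level 3.
No species has a prey at level 3, so no species reaches level 4.

3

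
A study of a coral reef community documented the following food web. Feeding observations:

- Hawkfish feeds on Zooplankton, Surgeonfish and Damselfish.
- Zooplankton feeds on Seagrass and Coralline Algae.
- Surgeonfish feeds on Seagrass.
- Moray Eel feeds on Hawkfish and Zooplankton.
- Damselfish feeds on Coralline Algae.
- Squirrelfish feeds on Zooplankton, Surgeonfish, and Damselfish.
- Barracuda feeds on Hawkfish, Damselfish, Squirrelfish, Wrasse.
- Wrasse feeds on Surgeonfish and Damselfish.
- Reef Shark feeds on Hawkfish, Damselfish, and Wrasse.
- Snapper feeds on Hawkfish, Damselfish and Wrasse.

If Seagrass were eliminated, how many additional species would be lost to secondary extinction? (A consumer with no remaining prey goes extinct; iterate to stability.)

1

Remove Seagrass.
Round 1: Surgeonfish (all prey gone) → extinct.
No further losses. Total secondary extinctions: 1.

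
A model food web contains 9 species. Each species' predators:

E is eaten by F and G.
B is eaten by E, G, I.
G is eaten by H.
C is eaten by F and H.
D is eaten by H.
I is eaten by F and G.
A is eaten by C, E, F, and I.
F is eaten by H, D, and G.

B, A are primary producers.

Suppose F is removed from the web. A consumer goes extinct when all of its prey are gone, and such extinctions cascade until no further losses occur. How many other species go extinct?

Remove F.
Round 1: D (all prey gone) → extinct.
No further losses. Total secondary extinctions: 1.

1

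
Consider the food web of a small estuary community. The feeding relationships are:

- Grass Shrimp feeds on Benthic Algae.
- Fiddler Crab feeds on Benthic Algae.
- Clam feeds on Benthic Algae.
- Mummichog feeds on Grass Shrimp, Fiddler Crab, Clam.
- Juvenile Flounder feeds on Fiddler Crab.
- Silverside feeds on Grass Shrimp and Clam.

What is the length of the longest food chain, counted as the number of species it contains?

One longest chain: Benthic Algae → Clam → Silverside.
It has 3 species and 2 links.

3 species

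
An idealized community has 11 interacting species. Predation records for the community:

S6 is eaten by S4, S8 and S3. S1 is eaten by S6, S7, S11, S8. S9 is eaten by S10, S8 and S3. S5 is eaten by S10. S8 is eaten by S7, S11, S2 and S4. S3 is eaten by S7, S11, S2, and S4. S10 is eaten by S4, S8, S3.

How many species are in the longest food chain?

4 species

One longest chain: S1 → S6 → S3 → S11.
It has 4 species and 3 links.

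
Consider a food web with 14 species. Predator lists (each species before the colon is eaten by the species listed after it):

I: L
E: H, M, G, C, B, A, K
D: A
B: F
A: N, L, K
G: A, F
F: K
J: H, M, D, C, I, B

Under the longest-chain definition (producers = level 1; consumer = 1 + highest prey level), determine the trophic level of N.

Trophic level 4

J is a producer → level 1.
D eats J → level 2.
A eats D (level 2); other prey at levels: E 1, G 2 → level 3.
N eats A → level 4.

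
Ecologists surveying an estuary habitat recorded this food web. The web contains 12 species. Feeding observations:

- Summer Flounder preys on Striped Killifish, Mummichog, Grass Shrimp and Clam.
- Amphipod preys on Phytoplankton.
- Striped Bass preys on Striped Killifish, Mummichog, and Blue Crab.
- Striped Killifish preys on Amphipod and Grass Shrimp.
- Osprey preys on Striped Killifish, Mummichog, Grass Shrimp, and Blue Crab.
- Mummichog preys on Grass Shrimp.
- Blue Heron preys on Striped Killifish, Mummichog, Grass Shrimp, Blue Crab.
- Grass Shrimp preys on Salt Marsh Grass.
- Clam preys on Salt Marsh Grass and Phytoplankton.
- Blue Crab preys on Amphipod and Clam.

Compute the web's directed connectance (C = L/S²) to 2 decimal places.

C = 0.17

The web has S = 12 species and L = 24 feeding links.
C = L / S² = 24 / 144 = 0.1667 ≈ 0.17.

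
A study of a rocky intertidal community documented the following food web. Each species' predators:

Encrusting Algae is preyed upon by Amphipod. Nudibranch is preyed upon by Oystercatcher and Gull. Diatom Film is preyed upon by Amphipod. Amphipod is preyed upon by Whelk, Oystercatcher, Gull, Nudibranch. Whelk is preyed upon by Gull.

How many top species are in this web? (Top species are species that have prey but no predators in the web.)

2

Top species (has prey, but nothing eats it): Gull, Oystercatcher.
Count: 2.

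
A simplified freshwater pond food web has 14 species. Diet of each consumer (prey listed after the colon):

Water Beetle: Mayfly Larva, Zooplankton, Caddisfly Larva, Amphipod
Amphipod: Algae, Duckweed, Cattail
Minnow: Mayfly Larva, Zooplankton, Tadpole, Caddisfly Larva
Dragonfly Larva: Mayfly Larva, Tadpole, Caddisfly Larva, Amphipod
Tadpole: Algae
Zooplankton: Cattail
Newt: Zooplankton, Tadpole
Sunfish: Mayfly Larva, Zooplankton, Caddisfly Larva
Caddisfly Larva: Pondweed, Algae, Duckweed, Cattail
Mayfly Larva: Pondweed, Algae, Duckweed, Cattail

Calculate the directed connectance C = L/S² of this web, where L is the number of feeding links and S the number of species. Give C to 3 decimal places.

C = 0.153

The web has S = 14 species and L = 30 feeding links.
C = L / S² = 30 / 196 = 0.1531 ≈ 0.153.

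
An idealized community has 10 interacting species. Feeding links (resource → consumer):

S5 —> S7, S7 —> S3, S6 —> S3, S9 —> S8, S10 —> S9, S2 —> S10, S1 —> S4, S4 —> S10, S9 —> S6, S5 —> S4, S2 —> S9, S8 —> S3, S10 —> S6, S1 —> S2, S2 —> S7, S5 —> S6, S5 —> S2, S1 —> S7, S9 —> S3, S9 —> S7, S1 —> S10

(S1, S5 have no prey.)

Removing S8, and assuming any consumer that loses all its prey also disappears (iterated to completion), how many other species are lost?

0

Remove S8.
Every predator of it retains at least one other prey: S3 still has S9, S7, S6.
No consumer loses all prey, so no secondary extinctions occur.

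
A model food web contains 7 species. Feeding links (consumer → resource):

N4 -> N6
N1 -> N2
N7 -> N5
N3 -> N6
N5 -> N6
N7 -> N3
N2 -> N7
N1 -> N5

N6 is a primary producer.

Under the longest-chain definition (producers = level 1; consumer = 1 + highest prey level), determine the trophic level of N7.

N6 is a producer → level 1.
N3 eats N6 → level 2.
N7 eats N3 (level 2); other prey at levels: N5 2 → level 3.

Trophic level 3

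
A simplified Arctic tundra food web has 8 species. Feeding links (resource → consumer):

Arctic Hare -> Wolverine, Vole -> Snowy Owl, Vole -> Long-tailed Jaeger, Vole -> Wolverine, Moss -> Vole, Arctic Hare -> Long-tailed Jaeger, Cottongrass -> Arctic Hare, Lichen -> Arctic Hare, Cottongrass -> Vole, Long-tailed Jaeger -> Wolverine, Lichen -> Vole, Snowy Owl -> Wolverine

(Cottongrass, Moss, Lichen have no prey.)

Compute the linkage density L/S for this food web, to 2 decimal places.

There are L = 12 links among S = 8 species.
L/S = 12/8 = 1.5000 ≈ 1.50.

L/S = 1.50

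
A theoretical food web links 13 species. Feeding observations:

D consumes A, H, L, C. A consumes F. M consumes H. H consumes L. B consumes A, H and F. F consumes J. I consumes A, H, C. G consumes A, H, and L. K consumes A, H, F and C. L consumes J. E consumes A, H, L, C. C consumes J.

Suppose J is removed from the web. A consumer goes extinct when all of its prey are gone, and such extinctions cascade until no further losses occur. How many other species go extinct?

Remove J.
Round 1: C (all prey gone), F (all prey gone), L (all prey gone) → extinct.
Round 2: A (all prey gone), H (all prey gone) → extinct.
Round 3: G (all prey gone), D (all prey gone), I (all prey gone), B (all prey gone), M (all prey gone), E (all prey gone), K (all prey gone) → extinct.
No further losses. Total secondary extinctions: 12.

12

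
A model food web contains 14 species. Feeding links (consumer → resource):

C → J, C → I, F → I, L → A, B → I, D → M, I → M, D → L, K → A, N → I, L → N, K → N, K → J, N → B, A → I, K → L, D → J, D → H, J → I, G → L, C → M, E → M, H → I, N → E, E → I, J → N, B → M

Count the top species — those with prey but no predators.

5

Top species (has prey, but nothing eats it): F, G, K, D, C.
Count: 5.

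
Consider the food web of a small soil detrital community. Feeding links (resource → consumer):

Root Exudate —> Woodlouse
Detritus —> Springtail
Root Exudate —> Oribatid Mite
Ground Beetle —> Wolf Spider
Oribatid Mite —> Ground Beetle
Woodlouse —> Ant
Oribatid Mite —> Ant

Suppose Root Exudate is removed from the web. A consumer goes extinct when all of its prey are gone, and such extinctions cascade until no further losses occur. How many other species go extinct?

5

Remove Root Exudate.
Round 1: Woodlouse (all prey gone), Oribatid Mite (all prey gone) → extinct.
Round 2: Ground Beetle (all prey gone), Ant (all prey gone) → extinct.
Round 3: Wolf Spider (all prey gone) → extinct.
No further losses. Total secondary extinctions: 5.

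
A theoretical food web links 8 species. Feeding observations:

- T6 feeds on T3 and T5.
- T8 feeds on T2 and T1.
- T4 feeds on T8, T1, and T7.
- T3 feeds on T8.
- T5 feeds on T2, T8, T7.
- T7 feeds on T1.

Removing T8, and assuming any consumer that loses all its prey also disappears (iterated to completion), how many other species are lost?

1

Remove T8.
Round 1: T3 (all prey gone) → extinct.
No further losses. Total secondary extinctions: 1.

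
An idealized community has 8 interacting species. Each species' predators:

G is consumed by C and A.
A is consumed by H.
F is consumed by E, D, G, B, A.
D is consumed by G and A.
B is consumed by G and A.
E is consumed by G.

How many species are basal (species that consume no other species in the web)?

1

Basal species (no prey listed): F.
Count: 1.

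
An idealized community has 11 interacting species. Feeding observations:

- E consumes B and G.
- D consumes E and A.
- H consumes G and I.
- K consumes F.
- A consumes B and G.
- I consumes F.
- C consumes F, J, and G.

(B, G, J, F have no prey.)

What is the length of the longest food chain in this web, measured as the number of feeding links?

2 links

One longest chain: B → E → D.
It has 3 species and 2 links.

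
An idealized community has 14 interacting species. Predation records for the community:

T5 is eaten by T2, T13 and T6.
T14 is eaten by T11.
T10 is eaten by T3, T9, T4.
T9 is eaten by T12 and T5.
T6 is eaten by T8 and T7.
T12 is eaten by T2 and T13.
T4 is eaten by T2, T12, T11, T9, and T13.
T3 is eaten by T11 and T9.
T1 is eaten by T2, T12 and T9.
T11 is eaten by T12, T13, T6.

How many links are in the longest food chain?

5 links

One longest chain: T10 → T3 → T9 → T5 → T6 → T8.
It has 6 species and 5 links.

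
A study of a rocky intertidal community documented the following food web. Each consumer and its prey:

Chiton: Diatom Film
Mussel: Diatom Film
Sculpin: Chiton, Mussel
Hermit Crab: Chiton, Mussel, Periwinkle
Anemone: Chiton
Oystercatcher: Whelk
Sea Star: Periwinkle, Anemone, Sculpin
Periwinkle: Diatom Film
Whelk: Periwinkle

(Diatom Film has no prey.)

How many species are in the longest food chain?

4 species

One longest chain: Diatom Film → Periwinkle → Whelk → Oystercatcher.
It has 4 species and 3 links.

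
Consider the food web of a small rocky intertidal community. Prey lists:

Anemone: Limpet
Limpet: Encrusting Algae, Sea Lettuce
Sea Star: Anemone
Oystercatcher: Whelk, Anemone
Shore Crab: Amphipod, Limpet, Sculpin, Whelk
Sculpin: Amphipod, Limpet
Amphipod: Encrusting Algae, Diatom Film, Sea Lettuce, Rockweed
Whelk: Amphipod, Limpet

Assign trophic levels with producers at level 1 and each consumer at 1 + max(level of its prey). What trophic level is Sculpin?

Trophic level 3

Encrusting Algae is a producer → level 1.
Amphipod eats Encrusting Algae (level 1); other prey at levels: Diatom Film 1, Sea Lettuce 1, Rockweed 1 → level 2.
Sculpin eats Amphipod (level 2); other prey at levels: Limpet 2 → level 3.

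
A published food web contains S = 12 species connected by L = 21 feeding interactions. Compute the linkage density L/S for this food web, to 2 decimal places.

There are L = 21 links among S = 12 species.
L/S = 21/12 = 1.7500 ≈ 1.75.

L/S = 1.75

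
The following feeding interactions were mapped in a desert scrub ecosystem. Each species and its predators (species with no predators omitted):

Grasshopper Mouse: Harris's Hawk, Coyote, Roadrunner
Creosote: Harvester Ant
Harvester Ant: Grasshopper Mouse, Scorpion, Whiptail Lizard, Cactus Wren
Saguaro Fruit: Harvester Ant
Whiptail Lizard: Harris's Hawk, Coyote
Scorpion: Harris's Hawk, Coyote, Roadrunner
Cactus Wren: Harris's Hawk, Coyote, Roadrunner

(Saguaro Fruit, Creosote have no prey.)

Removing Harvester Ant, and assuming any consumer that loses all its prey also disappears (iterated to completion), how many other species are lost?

Remove Harvester Ant.
Round 1: Grasshopper Mouse (all prey gone), Scorpion (all prey gone), Whiptail Lizard (all prey gone), Cactus Wren (all prey gone) → extinct.
Round 2: Harris's Hawk (all prey gone), Coyote (all prey gone), Roadrunner (all prey gone) → extinct.
No further losses. Total secondary extinctions: 7.

7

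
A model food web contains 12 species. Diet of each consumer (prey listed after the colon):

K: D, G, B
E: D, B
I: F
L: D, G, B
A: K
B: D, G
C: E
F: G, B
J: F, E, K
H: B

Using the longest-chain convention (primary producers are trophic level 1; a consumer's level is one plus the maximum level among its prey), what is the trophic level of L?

Trophic level 3

D is a producer → level 1.
B eats D (level 1); other prey at levels: G 1 → level 2.
L eats B (level 2); other prey at levels: D 1, G 1 → level 3.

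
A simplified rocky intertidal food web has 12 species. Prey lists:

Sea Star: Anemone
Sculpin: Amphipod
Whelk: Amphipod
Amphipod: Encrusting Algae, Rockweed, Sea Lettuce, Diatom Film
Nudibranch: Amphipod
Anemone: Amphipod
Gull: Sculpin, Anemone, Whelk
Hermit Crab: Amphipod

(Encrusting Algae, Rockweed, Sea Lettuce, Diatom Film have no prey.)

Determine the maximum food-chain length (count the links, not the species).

One longest chain: Encrusting Algae → Amphipod → Anemone → Sea Star.
It has 4 species and 3 links.

3 links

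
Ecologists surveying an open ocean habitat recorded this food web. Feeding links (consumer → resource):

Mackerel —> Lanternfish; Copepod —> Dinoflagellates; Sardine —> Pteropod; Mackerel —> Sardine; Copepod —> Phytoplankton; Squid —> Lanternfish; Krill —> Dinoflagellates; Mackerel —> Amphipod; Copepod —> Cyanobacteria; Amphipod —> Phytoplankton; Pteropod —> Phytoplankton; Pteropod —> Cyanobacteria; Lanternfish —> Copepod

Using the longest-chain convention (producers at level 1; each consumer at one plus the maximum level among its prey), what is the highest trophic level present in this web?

4

Producers (level 1): Dinoflagellates, Cyanobacteria, Phytoplankton.
Dinoflagellates → Copepod → Lanternfish → Squid gives Squid level 4.
No species has a prey at level 4, so no species reaches level 5.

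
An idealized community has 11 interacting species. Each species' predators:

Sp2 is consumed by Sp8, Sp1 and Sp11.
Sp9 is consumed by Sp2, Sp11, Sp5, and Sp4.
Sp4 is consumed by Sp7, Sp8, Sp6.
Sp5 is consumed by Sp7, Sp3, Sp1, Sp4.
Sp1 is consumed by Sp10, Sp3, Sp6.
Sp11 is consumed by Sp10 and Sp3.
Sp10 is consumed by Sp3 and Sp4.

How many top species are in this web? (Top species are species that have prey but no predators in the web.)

Top species (has prey, but nothing eats it): Sp3, Sp8, Sp7, Sp6.
Count: 4.

4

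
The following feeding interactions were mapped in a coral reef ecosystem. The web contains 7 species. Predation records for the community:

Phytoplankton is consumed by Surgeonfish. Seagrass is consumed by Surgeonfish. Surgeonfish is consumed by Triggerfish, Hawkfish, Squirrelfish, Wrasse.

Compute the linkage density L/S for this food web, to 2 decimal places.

There are L = 6 links among S = 7 species.
L/S = 6/7 = 0.8571 ≈ 0.86.

L/S = 0.86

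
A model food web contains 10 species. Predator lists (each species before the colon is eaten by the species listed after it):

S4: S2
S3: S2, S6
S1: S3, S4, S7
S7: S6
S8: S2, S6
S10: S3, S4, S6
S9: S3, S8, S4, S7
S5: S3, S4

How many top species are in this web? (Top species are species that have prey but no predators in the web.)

2

Top species (has prey, but nothing eats it): S2, S6.
Count: 2.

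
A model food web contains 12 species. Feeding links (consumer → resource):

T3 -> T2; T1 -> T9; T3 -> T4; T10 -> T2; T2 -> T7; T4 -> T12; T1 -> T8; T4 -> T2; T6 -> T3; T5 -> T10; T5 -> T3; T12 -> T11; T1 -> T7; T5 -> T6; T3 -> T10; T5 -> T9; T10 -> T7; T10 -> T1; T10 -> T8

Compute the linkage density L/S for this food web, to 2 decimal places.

L/S = 1.58

There are L = 19 links among S = 12 species.
L/S = 19/12 = 1.5833 ≈ 1.58.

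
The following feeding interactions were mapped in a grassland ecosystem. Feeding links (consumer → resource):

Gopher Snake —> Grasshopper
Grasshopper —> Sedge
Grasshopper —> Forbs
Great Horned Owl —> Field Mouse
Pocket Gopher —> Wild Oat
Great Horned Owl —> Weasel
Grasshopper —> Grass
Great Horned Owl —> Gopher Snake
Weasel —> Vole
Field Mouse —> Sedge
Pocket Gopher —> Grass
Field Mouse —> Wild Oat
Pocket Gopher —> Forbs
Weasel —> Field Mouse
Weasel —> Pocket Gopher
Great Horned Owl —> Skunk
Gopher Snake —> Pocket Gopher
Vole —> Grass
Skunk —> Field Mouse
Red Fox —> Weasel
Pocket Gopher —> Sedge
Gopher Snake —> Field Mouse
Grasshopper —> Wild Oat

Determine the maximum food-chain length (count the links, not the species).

One longest chain: Forbs → Pocket Gopher → Gopher Snake → Great Horned Owl.
It has 4 species and 3 links.

3 links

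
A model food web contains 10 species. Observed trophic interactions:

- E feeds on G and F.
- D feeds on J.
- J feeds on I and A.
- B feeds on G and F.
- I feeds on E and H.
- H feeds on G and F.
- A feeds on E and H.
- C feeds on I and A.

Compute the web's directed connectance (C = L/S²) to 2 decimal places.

The web has S = 10 species and L = 15 feeding links.
C = L / S² = 15 / 100 = 0.1500 ≈ 0.15.

C = 0.15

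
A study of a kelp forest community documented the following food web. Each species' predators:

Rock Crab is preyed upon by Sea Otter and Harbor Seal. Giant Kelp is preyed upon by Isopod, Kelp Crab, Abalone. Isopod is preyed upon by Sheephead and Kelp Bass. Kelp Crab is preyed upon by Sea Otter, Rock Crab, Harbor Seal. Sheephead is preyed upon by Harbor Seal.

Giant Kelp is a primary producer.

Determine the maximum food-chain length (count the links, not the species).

3 links

One longest chain: Giant Kelp → Isopod → Sheephead → Harbor Seal.
It has 4 species and 3 links.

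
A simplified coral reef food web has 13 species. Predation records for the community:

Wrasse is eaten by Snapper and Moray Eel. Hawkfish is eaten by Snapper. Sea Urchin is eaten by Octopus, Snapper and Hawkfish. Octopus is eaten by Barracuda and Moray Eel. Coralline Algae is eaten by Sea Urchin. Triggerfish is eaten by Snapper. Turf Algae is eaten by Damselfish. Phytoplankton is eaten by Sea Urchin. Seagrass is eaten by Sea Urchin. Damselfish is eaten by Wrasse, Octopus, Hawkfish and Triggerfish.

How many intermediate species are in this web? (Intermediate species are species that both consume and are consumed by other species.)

6

Intermediate species (has both prey and predators): Sea Urchin, Damselfish, Octopus, Triggerfish, Hawkfish, Wrasse.
Count: 6.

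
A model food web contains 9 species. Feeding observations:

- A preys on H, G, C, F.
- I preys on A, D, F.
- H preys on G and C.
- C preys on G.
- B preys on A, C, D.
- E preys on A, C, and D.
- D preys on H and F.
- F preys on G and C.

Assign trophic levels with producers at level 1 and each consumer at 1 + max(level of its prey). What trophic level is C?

G is a producer → level 1.
C eats G → level 2.

Trophic level 2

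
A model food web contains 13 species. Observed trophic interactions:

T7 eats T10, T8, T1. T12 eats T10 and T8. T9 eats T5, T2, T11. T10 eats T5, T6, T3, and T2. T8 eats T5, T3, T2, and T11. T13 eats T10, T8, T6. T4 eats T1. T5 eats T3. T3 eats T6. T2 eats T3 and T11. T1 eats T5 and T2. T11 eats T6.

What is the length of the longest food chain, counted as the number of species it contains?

One longest chain: T6 → T11 → T2 → T8 → T13.
It has 5 species and 4 links.

5 species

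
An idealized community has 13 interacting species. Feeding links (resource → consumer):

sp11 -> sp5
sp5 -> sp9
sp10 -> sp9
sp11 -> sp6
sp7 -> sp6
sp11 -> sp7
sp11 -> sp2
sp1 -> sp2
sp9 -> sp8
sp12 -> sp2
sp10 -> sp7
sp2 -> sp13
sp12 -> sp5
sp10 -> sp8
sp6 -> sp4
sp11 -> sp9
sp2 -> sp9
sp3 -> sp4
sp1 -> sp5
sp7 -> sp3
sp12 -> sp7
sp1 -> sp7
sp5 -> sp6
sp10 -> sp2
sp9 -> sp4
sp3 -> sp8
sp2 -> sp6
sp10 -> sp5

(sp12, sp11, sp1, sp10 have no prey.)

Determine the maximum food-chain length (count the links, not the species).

3 links

One longest chain: sp12 → sp5 → sp9 → sp4.
It has 4 species and 3 links.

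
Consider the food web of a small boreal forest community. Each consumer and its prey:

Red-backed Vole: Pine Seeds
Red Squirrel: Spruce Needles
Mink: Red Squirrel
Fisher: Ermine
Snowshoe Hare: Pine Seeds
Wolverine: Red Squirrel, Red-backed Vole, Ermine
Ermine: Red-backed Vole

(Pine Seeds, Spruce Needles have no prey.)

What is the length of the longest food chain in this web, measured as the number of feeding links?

One longest chain: Pine Seeds → Red-backed Vole → Ermine → Wolverine.
It has 4 species and 3 links.

3 links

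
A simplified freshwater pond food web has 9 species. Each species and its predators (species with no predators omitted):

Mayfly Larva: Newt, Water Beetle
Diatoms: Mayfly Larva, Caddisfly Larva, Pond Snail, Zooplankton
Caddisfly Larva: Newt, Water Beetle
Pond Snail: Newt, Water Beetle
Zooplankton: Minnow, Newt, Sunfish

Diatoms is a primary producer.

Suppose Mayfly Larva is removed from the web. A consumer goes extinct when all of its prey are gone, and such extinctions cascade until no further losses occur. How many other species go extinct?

Remove Mayfly Larva.
Every predator of it retains at least one other prey: Newt still has Caddisfly Larva, Pond Snail, Zooplankton; Water Beetle still has Caddisfly Larva, Pond Snail.
No consumer loses all prey, so no secondary extinctions occur.

0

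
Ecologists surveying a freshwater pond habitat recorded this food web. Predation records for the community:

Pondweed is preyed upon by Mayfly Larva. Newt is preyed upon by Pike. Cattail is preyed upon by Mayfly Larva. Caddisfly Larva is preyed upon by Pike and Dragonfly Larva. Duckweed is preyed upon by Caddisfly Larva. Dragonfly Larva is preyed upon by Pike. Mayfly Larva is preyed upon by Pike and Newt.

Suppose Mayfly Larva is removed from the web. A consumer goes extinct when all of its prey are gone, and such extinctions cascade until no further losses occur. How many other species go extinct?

Remove Mayfly Larva.
Round 1: Newt (all prey gone) → extinct.
No further losses. Total secondary extinctions: 1.

1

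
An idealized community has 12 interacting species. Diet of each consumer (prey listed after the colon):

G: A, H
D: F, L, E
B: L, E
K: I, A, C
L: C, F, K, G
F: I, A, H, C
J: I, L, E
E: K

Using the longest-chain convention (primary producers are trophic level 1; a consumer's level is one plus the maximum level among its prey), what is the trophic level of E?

I is a producer → level 1.
K eats I (level 1); other prey at levels: A 1, C 1 → level 2.
E eats K → level 3.

Trophic level 3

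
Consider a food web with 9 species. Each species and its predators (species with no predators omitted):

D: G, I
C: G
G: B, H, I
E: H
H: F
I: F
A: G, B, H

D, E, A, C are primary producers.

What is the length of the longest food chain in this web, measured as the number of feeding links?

3 links

One longest chain: D → G → H → F.
It has 4 species and 3 links.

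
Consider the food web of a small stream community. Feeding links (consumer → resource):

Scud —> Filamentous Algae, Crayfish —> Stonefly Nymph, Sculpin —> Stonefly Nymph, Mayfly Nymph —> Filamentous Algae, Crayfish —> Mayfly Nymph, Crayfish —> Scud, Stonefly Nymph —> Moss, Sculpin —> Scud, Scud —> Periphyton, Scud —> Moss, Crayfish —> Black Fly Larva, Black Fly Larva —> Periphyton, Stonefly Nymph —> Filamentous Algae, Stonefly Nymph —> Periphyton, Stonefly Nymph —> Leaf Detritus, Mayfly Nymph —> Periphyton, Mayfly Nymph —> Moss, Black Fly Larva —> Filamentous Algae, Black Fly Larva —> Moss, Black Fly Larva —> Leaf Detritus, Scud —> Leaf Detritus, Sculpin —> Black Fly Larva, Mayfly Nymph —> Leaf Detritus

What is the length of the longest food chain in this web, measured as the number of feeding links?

One longest chain: Leaf Detritus → Scud → Sculpin.
It has 3 species and 2 links.

2 links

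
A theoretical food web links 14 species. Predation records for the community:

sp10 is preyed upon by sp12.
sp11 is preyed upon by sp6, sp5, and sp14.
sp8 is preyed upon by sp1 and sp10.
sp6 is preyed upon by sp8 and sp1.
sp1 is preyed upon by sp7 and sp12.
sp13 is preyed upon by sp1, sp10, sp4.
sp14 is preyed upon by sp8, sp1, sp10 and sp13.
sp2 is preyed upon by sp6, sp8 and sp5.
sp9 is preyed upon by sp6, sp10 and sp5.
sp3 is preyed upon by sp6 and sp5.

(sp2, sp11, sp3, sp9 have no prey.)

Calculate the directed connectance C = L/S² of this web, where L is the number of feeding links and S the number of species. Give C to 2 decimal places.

C = 0.13

The web has S = 14 species and L = 25 feeding links.
C = L / S² = 25 / 196 = 0.1276 ≈ 0.13.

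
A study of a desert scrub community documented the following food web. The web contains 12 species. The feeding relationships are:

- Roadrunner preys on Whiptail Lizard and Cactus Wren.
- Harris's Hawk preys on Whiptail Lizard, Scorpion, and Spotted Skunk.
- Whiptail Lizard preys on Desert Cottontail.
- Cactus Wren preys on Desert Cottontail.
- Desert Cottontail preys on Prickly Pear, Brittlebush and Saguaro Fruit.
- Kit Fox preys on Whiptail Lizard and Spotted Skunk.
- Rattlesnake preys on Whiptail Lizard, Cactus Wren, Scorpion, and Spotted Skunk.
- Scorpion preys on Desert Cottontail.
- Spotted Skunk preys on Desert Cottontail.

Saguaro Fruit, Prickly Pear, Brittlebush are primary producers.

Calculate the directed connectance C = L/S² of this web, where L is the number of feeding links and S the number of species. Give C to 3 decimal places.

The web has S = 12 species and L = 18 feeding links.
C = L / S² = 18 / 144 = 0.1250 ≈ 0.125.

C = 0.125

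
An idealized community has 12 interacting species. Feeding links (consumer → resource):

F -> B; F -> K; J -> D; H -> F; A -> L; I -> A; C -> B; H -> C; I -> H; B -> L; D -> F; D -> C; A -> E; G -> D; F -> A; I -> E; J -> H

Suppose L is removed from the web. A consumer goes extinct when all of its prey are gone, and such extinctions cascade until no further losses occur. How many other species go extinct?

2

Remove L.
Round 1: B (all prey gone) → extinct.
Round 2: C (all prey gone) → extinct.
No further losses. Total secondary extinctions: 2.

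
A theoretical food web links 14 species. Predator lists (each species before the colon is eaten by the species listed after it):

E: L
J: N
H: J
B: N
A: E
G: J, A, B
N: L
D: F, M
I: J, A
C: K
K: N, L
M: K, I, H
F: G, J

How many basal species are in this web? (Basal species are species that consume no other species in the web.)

Basal species (no prey listed): C, D.
Count: 2.

2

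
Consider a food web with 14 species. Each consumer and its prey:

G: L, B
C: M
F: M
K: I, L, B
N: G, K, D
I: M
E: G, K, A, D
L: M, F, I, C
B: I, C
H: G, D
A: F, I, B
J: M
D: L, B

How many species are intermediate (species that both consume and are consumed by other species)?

9

Intermediate species (has both prey and predators): F, I, C, L, B, G, K, A, D.
Count: 9.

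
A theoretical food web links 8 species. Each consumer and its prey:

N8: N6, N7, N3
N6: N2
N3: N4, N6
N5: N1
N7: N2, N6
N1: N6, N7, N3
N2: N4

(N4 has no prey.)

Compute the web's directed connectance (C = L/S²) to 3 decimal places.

The web has S = 8 species and L = 13 feeding links.
C = L / S² = 13 / 64 = 0.2031 ≈ 0.203.

C = 0.203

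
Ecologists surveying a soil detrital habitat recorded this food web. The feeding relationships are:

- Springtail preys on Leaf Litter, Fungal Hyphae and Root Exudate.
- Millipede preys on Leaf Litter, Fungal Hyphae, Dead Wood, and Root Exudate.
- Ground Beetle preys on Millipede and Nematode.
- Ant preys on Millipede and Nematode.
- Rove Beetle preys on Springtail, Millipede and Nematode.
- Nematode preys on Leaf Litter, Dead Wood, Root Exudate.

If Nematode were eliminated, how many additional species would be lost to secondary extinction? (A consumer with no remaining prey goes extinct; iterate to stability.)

0

Remove Nematode.
Every predator of it retains at least one other prey: Rove Beetle still has Millipede, Springtail; Ground Beetle still has Millipede; Ant still has Millipede.
No consumer loses all prey, so no secondary extinctions occur.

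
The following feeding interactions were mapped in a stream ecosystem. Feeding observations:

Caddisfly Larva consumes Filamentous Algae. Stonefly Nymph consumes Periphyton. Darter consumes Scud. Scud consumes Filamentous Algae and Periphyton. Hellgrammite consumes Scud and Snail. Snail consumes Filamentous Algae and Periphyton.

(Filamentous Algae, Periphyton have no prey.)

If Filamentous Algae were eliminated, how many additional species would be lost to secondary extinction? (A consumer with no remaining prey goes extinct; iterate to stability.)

Remove Filamentous Algae.
Round 1: Caddisfly Larva (all prey gone) → extinct.
No further losses. Total secondary extinctions: 1.

1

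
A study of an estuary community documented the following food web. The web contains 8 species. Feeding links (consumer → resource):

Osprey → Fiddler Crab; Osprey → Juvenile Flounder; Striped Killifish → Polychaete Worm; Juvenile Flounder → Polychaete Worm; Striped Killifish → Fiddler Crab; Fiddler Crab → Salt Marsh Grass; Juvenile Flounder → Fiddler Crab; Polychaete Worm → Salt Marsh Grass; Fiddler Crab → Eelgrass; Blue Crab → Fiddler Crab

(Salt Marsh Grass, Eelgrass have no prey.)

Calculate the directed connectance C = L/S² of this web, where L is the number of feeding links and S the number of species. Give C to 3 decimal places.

The web has S = 8 species and L = 10 feeding links.
C = L / S² = 10 / 64 = 0.1562 ≈ 0.156.

C = 0.156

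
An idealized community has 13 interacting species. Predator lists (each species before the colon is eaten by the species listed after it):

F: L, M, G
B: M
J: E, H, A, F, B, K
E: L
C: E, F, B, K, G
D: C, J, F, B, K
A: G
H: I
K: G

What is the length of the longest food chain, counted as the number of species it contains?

4 species

One longest chain: D → C → E → L.
It has 4 species and 3 links.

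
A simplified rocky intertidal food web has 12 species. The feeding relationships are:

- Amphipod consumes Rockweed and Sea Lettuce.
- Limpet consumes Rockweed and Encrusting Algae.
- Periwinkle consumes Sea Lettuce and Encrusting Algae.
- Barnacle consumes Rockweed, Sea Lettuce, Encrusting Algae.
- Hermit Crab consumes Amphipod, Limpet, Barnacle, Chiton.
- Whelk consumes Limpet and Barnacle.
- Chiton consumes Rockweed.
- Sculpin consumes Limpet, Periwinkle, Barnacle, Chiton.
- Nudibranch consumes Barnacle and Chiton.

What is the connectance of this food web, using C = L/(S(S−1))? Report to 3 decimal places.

C = 0.167

The web has S = 12 species and L = 22 feeding links.
C = L / (S(S−1)) = 22 / 132 = 0.1667 ≈ 0.167.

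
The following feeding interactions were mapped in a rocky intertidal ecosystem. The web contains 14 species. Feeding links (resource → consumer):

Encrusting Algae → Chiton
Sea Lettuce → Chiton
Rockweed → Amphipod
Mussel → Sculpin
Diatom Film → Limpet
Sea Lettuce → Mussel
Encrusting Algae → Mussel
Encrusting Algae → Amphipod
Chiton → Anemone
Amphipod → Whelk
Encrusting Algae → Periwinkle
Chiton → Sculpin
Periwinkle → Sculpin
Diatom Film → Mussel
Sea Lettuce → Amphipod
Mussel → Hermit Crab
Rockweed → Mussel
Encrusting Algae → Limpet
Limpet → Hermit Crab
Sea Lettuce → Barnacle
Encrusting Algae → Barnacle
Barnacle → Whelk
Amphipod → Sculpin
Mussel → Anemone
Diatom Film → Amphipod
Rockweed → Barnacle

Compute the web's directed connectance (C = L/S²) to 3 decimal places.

The web has S = 14 species and L = 26 feeding links.
C = L / S² = 26 / 196 = 0.1327 ≈ 0.133.

C = 0.133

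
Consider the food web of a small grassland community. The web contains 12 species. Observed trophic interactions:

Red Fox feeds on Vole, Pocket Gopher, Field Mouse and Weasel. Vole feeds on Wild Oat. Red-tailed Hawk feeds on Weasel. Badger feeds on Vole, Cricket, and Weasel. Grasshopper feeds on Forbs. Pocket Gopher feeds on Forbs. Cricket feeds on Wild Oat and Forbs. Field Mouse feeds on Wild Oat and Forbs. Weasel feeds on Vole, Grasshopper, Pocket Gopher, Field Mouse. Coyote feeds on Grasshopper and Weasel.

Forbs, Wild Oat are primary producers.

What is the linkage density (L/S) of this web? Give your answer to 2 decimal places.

There are L = 21 links among S = 12 species.
L/S = 21/12 = 1.7500 ≈ 1.75.

L/S = 1.75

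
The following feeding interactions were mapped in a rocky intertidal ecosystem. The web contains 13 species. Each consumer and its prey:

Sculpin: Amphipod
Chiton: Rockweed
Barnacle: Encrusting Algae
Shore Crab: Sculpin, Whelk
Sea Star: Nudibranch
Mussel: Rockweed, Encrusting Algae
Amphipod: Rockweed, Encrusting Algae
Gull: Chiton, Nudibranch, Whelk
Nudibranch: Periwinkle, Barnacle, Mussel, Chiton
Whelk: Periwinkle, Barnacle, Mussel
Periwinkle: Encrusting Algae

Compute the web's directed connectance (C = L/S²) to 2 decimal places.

The web has S = 13 species and L = 21 feeding links.
C = L / S² = 21 / 169 = 0.1243 ≈ 0.12.

C = 0.12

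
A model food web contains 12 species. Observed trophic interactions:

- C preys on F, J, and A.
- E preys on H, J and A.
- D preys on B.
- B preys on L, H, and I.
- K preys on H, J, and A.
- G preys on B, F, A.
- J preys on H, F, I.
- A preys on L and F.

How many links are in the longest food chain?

One longest chain: F → J → E.
It has 3 species and 2 links.

2 links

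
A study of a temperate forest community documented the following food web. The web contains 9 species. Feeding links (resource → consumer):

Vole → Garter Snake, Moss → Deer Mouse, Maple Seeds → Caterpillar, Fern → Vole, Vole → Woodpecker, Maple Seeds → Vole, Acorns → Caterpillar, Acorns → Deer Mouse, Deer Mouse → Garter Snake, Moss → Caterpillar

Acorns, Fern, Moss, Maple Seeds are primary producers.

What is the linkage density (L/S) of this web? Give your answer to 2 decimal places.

L/S = 1.11

There are L = 10 links among S = 9 species.
L/S = 10/9 = 1.1111 ≈ 1.11.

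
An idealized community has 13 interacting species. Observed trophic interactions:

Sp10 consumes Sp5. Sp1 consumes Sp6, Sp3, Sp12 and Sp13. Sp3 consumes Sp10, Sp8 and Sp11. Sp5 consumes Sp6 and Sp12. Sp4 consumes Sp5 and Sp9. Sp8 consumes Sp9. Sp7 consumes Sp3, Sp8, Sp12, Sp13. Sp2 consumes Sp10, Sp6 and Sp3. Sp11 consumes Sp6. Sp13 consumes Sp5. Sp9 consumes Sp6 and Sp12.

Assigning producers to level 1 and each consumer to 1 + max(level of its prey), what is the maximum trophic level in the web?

Producers (level 1): Sp12, Sp6.
Sp12 → Sp5 → Sp10 → Sp3 → Sp7 gives Sp7 level 5.
No species has a prey at level 5, so no species reaches level 6.

5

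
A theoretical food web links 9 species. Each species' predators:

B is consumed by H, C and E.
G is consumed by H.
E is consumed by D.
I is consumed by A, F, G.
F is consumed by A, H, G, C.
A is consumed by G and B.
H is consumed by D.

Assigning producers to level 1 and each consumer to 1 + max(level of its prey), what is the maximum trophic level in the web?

Producers (level 1): I.
I → F → A → B → H → D gives D level 6.
No species has a prey at level 6, so no species reaches level 7.

6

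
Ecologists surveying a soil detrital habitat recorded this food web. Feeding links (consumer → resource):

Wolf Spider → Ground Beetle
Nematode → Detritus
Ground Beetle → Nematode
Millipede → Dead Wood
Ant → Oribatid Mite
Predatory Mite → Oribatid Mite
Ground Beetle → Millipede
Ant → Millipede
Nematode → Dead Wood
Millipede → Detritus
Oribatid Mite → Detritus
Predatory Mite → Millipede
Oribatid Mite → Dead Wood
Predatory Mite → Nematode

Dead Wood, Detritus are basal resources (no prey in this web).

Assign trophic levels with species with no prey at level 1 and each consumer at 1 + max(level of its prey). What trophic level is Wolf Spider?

Dead Wood has no prey (basal) → level 1.
Nematode eats Dead Wood (level 1); other prey at levels: Detritus 1 → level 2.
Ground Beetle eats Nematode (level 2); other prey at levels: Millipede 2 → level 3.
Wolf Spider eats Ground Beetle → level 4.

Trophic level 4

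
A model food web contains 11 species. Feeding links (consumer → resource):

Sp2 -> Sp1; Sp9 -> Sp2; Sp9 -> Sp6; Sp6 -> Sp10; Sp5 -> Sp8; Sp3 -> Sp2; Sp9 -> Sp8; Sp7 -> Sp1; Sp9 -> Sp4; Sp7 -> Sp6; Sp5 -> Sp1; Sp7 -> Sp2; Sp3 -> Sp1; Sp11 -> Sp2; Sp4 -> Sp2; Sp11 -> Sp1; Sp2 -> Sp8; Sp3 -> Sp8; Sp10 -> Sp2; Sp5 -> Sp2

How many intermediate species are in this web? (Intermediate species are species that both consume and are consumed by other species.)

Intermediate species (has both prey and predators): Sp2, Sp10, Sp4, Sp6.
Count: 4.

4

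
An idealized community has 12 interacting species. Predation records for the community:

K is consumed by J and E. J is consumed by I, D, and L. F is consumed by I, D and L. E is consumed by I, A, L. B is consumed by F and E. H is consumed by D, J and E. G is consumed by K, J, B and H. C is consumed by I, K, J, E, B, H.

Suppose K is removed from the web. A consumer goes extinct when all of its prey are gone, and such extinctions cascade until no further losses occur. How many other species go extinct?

0

Remove K.
Every predator of it retains at least one other prey: E still has C, H, B; J still has C, G, H.
No consumer loses all prey, so no secondary extinctions occur.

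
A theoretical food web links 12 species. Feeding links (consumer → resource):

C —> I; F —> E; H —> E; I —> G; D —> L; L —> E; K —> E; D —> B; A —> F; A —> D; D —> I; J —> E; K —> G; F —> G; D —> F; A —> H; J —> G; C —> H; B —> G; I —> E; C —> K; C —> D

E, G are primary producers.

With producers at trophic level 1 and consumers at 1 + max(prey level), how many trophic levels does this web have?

Producers (level 1): E, G.
E → F → D → C gives C level 4.
No species has a prey at level 4, so no species reaches level 5.

4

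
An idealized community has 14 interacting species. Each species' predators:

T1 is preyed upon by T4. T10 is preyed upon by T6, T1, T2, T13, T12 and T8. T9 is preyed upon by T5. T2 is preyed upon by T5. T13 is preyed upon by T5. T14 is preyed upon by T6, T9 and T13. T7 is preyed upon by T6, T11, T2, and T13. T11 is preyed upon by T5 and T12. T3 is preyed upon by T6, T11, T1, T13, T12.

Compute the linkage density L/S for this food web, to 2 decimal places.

L/S = 1.71

There are L = 24 links among S = 14 species.
L/S = 24/14 = 1.7143 ≈ 1.71.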